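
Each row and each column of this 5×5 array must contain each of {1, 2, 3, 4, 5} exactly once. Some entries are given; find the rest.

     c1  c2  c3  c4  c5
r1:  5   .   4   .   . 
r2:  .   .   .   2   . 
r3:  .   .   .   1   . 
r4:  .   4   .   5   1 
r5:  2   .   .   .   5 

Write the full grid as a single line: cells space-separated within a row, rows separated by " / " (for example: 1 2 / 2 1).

5 1 4 3 2 / 1 5 3 2 4 / 4 2 5 1 3 / 3 4 2 5 1 / 2 3 1 4 5

(r1,c4) = 3
(r1,c5) = 2
(r4,c1) = 3
(r4,c3) = 2
(r5,c4) = 4
(r1,c2) = 1
(r3,c1) = 4
(r3,c5) = 3
(r5,c2) = 3
(r5,c3) = 1
(r2,c1) = 1
(r2,c2) = 5
(r2,c3) = 3
(r2,c5) = 4
(r3,c2) = 2
(r3,c3) = 5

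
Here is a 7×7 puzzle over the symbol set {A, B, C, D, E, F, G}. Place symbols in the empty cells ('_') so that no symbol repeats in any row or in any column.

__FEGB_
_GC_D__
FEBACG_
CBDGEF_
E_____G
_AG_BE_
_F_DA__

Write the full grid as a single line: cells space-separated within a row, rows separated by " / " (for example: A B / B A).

(r2,c6) = A
(r3,c7) = D
(r4,c7) = A
(r5,c3) = A
(r5,c5) = F
(r6,c1) = D
(r7,c3) = E
(r7,c6) = C
(r7,c7) = B
(r1,c1) = A
(r1,c7) = C
(r2,c1) = B
(r2,c4) = F
(r2,c7) = E
(r5,c6) = D
(r6,c4) = C
(r6,c7) = F
(r7,c1) = G
(r1,c2) = D
(r5,c2) = C
(r5,c4) = B

A D F E G B C / B G C F D A E / F E B A C G D / C B D G E F A / E C A B F D G / D A G C B E F / G F E D A C B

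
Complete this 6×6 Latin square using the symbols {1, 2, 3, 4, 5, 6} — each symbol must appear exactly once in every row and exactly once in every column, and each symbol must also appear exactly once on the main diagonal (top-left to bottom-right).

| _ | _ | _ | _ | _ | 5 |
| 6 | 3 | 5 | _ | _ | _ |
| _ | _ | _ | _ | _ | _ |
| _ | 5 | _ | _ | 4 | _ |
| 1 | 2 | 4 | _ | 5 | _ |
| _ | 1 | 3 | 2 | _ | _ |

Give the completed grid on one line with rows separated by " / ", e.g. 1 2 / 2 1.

2 4 6 1 3 5 / 6 3 5 4 1 2 / 4 6 1 5 2 3 / 3 5 2 6 4 1 / 1 2 4 3 5 6 / 5 1 3 2 6 4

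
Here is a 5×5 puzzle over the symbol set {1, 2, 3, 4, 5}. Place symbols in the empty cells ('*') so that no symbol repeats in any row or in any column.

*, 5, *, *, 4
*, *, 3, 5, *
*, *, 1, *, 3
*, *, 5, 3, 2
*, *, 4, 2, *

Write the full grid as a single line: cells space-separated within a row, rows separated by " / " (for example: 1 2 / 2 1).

(r1,c3) = 2
(r1,c4) = 1
(r2,c5) = 1
(r3,c4) = 4
(r5,c5) = 5
(r1,c1) = 3
(r3,c2) = 2
(r5,c1) = 1
(r5,c2) = 3
(r2,c2) = 4
(r3,c1) = 5
(r4,c1) = 4
(r4,c2) = 1
(r2,c1) = 2

3 5 2 1 4 / 2 4 3 5 1 / 5 2 1 4 3 / 4 1 5 3 2 / 1 3 4 2 5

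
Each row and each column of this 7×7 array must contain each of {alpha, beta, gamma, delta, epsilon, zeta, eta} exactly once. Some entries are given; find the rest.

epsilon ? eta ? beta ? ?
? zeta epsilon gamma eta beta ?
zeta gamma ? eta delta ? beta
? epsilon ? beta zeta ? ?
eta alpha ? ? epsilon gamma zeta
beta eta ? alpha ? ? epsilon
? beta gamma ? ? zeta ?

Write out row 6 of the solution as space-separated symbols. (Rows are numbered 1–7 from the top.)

beta eta zeta alpha gamma delta epsilon

Cell (r1,c2): row 1 has {beta,epsilon,eta}; column 2 has {alpha,beta,gamma,epsilon,zeta,eta} → delta.
Cell (r1,c4): row 1 has {beta,delta,epsilon,eta}; column 4 has {alpha,beta,gamma,eta} → zeta.
Cell (r1,c6): row 1 has {beta,delta,epsilon,zeta,eta}; column 6 has {beta,gamma,zeta} → alpha.
Cell (r1,c7): row 1 has {alpha,beta,delta,epsilon,zeta,eta}; column 7 has {beta,epsilon,zeta} → gamma.
Cell (r3,c3): row 3 has {beta,gamma,delta,zeta,eta}; column 3 has {gamma,epsilon,eta} → alpha.
Cell (r3,c6): row 3 has {alpha,beta,gamma,delta,zeta,eta}; column 6 has {alpha,beta,gamma,zeta} → epsilon.
Cell (r4,c3): row 4 has {beta,epsilon,zeta}; column 3 has {alpha,gamma,epsilon,eta} → delta.
Cell (r4,c6): row 4 has {beta,delta,epsilon,zeta}; column 6 has {alpha,beta,gamma,epsilon,zeta} → eta.
Cell (r4,c7): row 4 has {beta,delta,epsilon,zeta,eta}; column 7 has {beta,gamma,epsilon,zeta} → alpha.
Cell (r5,c3): row 5 has {alpha,gamma,epsilon,zeta,eta}; column 3 has {alpha,gamma,delta,epsilon,eta} → beta.
Cell (r5,c4): row 5 has {alpha,beta,gamma,epsilon,zeta,eta}; column 4 has {alpha,beta,gamma,zeta,eta} → delta.
Cell (r6,c3): row 6 has {alpha,beta,epsilon,eta}; column 3 has {alpha,beta,gamma,delta,epsilon,eta} → zeta.
Cell (r6,c5): row 6 has {alpha,beta,epsilon,zeta,eta}; column 5 has {beta,delta,epsilon,zeta,eta} → gamma.
Cell (r6,c6): row 6 has {alpha,beta,gamma,epsilon,zeta,eta}; column 6 has {alpha,beta,gamma,epsilon,zeta,eta} → delta.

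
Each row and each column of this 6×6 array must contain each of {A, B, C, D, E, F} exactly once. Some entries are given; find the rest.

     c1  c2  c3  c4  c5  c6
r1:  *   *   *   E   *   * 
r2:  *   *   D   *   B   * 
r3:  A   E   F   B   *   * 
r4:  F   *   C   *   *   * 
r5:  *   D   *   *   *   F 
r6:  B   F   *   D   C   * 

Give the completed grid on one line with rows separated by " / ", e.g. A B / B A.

row 3 has {A,B,E,F}; column 5 has {B,C} — only D is left for (r3,c5).
row 3 has {A,B,D,E,F}; column 6 has {F} — only C is left for (r3,c6).
row 4 has {C,F}; column 4 has {B,D,E} — only A is left for (r4,c4).
row 4 has {A,C,F}; column 5 has {B,C,D} — only E is left for (r4,c5).
row 5 has {D,F}; column 4 has {A,B,D,E} — only C is left for (r5,c4).
row 5 has {C,D,F}; column 5 has {B,C,D,E} — only A is left for (r5,c5).
row 1 has {E}; column 5 has {A,B,C,D,E} — only F is left for (r1,c5).
row 2 has {B,D}; column 4 has {A,B,C,D,E} — only F is left for (r2,c4).
row 4 has {A,C,E,F}; column 2 has {D,E,F} — only B is left for (r4,c2).
row 4 has {A,B,C,E,F}; column 6 has {C,F} — only D is left for (r4,c6).
row 5 has {A,C,D,F}; column 1 has {A,B,F} — only E is left for (r5,c1).
row 5 has {A,C,D,E,F}; column 3 has {C,D,F} — only B is left for (r5,c3).
row 1 has {E,F}; column 3 has {B,C,D,F} — only A is left for (r1,c3).
row 1 has {A,E,F}; column 6 has {C,D,F} — only B is left for (r1,c6).
row 2 has {B,D,F}; column 1 has {A,B,E,F} — only C is left for (r2,c1).
row 2 has {B,C,D,F}; column 2 has {B,D,E,F} — only A is left for (r2,c2).
row 2 has {A,B,C,D,F}; column 6 has {B,C,D,F} — only E is left for (r2,c6).
row 6 has {B,C,D,F}; column 3 has {A,B,C,D,F} — only E is left for (r6,c3).
row 6 has {B,C,D,E,F}; column 6 has {B,C,D,E,F} — only A is left for (r6,c6).
row 1 has {A,B,E,F}; column 1 has {A,B,C,E,F} — only D is left for (r1,c1).
row 1 has {A,B,D,E,F}; column 2 has {A,B,D,E,F} — only C is left for (r1,c2).

D C A E F B / C A D F B E / A E F B D C / F B C A E D / E D B C A F / B F E D C A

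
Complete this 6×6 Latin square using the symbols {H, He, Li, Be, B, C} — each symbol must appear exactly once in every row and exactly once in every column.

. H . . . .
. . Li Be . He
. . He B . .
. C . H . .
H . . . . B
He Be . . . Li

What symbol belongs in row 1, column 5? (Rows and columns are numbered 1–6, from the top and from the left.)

Li

Cell (r2,c2): row 2 has {He,Li,Be}; column 2 has {H,Be,C} → B.
Cell (r3,c2): row 3 has {He,B}; column 2 has {H,Be,B,C} → Li.
Cell (r4,c6): row 4 has {H,C}; column 6 has {He,Li,B} → Be.
Cell (r5,c2): row 5 has {H,B}; column 2 has {H,Li,Be,B,C} → He.
Cell (r6,c4): row 6 has {He,Li,Be}; column 4 has {H,Be,B} → C.
Cell (r1,c6): row 1 has {H}; column 6 has {He,Li,Be,B} → C.
Cell (r2,c1): row 2 has {He,Li,Be,B}; column 1 has {H,He} → C.
Cell (r2,c5): row 2 has {He,Li,Be,B,C}; column 5 is empty so far → H.
Cell (r3,c1): row 3 has {He,Li,B}; column 1 has {H,He,C} → Be.
Cell (r3,c5): row 3 has {He,Li,Be,B}; column 5 has {H} → C.
Cell (r3,c6): row 3 has {He,Li,Be,B,C}; column 6 has {He,Li,Be,B,C} → H.
Cell (r4,c3): row 4 has {H,Be,C}; column 3 has {He,Li} → B.
Cell (r5,c4): row 5 has {H,He,B}; column 4 has {H,Be,B,C} → Li.
Cell (r5,c5): row 5 has {H,He,Li,B}; column 5 has {H,C} → Be.
Cell (r6,c3): row 6 has {He,Li,Be,C}; column 3 has {He,Li,B} → H.
Cell (r6,c5): row 6 has {H,He,Li,Be,C}; column 5 has {H,Be,C} → B.
Cell (r1,c3): row 1 has {H,C}; column 3 has {H,He,Li,B} → Be.
Cell (r1,c4): row 1 has {H,Be,C}; column 4 has {H,Li,Be,B,C} → He.
Cell (r1,c5): row 1 has {H,He,Be,C}; column 5 has {H,Be,B,C} → Li.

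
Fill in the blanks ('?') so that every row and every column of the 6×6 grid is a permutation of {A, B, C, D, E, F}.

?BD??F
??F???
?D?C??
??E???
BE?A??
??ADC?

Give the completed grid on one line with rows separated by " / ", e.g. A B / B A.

C B D E A F / A C F B D E / F D B C E A / D A E F B C / B E C A F D / E F A D C B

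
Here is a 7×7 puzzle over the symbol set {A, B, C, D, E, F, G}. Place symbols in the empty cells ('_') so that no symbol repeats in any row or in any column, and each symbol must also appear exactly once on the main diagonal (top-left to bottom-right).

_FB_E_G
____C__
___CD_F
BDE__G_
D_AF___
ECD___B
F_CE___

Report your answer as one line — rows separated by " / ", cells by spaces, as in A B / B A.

C F B D E A G / G E F B C D A / A B G C D E F / B D E A F G C / D G A F B C E / E C D G A F B / F A C E G B D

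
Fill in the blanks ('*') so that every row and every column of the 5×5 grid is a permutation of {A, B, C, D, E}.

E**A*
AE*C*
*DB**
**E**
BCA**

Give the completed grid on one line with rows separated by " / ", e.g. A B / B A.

E B C A D / A E D C B / C D B E A / D A E B C / B C A D E

(r1,c2): row 1 has {A,E}; column 2 has {C,D,E}, so it must be B.
(r2,c3): row 2 has {A,C,E}; column 3 has {A,B,E}, so it must be D.
(r2,c5): row 2 has {A,C,D,E}; column 5 is empty so far, so it must be B.
(r3,c1): row 3 has {B,D}; column 1 has {A,B,E}, so it must be C.
(r3,c4): row 3 has {B,C,D}; column 4 has {A,C}, so it must be E.
(r3,c5): row 3 has {B,C,D,E}; column 5 has {B}, so it must be A.
(r4,c1): row 4 has {E}; column 1 has {A,B,C,E}, so it must be D.
(r4,c2): row 4 has {D,E}; column 2 has {B,C,D,E}, so it must be A.
(r4,c4): row 4 has {A,D,E}; column 4 has {A,C,E}, so it must be B.
(r4,c5): row 4 has {A,B,D,E}; column 5 has {A,B}, so it must be C.
(r5,c4): row 5 has {A,B,C}; column 4 has {A,B,C,E}, so it must be D.
(r5,c5): row 5 has {A,B,C,D}; column 5 has {A,B,C}, so it must be E.
(r1,c3): row 1 has {A,B,E}; column 3 has {A,B,D,E}, so it must be C.
(r1,c5): row 1 has {A,B,C,E}; column 5 has {A,B,C,E}, so it must be D.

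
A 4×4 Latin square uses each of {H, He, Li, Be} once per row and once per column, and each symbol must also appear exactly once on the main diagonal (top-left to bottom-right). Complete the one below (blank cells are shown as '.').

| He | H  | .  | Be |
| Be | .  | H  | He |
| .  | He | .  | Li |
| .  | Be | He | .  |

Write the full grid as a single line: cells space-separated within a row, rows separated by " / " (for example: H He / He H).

He H Li Be / Be Li H He / H He Be Li / Li Be He H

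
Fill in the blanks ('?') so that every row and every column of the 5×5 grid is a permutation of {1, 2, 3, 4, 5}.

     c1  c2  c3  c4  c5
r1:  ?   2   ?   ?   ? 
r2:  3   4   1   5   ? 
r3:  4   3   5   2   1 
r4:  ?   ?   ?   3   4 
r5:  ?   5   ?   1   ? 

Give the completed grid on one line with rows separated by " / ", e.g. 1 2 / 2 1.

1 2 3 4 5 / 3 4 1 5 2 / 4 3 5 2 1 / 5 1 2 3 4 / 2 5 4 1 3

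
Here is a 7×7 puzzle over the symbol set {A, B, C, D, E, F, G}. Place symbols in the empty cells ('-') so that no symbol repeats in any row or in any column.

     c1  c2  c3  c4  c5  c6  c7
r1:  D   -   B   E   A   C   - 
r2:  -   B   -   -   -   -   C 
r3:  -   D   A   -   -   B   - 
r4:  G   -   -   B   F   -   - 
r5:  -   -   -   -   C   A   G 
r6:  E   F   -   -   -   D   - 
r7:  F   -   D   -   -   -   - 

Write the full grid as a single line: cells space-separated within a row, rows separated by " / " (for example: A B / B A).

D G B E A C F / A B E G D F C / C D A F G B E / G A C B F E D / B E F D C A G / E F G C B D A / F C D A E G B

Cell (r1,c2): row 1 has {A,B,C,D,E}; column 2 has {B,D,F} → G.
Cell (r1,c7): row 1 has {A,B,C,D,E,G}; column 7 has {C,G} → F.
Cell (r2,c1): row 2 has {B,C}; column 1 has {D,E,F,G} → A.
Cell (r3,c1): row 3 has {A,B,D}; column 1 has {A,D,E,F,G} → C.
Cell (r3,c7): row 3 has {A,B,C,D}; column 7 has {C,F,G} → E.
Cell (r4,c6): row 4 has {B,F,G}; column 6 has {A,B,C,D} → E.
Cell (r5,c1): row 5 has {A,C,G}; column 1 has {A,C,D,E,F,G} → B.
Cell (r5,c2): row 5 has {A,B,C,G}; column 2 has {B,D,F,G} → E.
Cell (r5,c3): row 5 has {A,B,C,E,G}; column 3 has {A,B,D} → F.
Cell (r5,c4): row 5 has {A,B,C,E,F,G}; column 4 has {B,E} → D.
Cell (r7,c6): row 7 has {D,F}; column 6 has {A,B,C,D,E} → G.
Cell (r2,c6): row 2 has {A,B,C}; column 6 has {A,B,C,D,E,G} → F.
Cell (r3,c5): row 3 has {A,B,C,D,E}; column 5 has {A,C,F} → G.
Cell (r4,c3): row 4 has {B,E,F,G}; column 3 has {A,B,D,F} → C.
Cell (r6,c3): row 6 has {D,E,F}; column 3 has {A,B,C,D,F} → G.
Cell (r6,c5): row 6 has {D,E,F,G}; column 5 has {A,C,F,G} → B.
Cell (r6,c7): row 6 has {B,D,E,F,G}; column 7 has {C,E,F,G} → A.
Cell (r7,c5): row 7 has {D,F,G}; column 5 has {A,B,C,F,G} → E.
Cell (r7,c7): row 7 has {D,E,F,G}; column 7 has {A,C,E,F,G} → B.
Cell (r2,c3): row 2 has {A,B,C,F}; column 3 has {A,B,C,D,F,G} → E.
Cell (r2,c4): row 2 has {A,B,C,E,F}; column 4 has {B,D,E} → G.
Cell (r2,c5): row 2 has {A,B,C,E,F,G}; column 5 has {A,B,C,E,F,G} → D.
Cell (r3,c4): row 3 has {A,B,C,D,E,G}; column 4 has {B,D,E,G} → F.
Cell (r4,c2): row 4 has {B,C,E,F,G}; column 2 has {B,D,E,F,G} → A.
Cell (r4,c7): row 4 has {A,B,C,E,F,G}; column 7 has {A,B,C,E,F,G} → D.
Cell (r6,c4): row 6 has {A,B,D,E,F,G}; column 4 has {B,D,E,F,G} → C.
Cell (r7,c2): row 7 has {B,D,E,F,G}; column 2 has {A,B,D,E,F,G} → C.
Cell (r7,c4): row 7 has {B,C,D,E,F,G}; column 4 has {B,C,D,E,F,G} → A.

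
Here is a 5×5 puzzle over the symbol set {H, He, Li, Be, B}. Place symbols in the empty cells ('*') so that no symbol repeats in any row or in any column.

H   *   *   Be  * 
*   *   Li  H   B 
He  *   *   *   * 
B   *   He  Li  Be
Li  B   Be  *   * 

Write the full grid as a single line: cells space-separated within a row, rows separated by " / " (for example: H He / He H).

H Li B Be He / Be He Li H B / He Be H B Li / B H He Li Be / Li B Be He H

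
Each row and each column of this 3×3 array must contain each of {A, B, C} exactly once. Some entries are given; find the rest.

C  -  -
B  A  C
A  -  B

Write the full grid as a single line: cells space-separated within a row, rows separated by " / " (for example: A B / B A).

C B A / B A C / A C B

(r1,c2) = B
(r1,c3) = A
(r3,c2) = C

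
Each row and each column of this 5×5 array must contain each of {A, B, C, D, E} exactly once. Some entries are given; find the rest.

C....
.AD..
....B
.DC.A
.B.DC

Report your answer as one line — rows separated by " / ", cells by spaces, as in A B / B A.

C E B A D / B A D C E / D C A E B / E D C B A / A B E D C

Cell (r1,c2): row 1 has {C}; column 2 has {A,B,D} → E.
Cell (r1,c5): row 1 has {C,E}; column 5 has {A,B,C} → D.
Cell (r2,c5): row 2 has {A,D}; column 5 has {A,B,C,D} → E.
Cell (r3,c2): row 3 has {B}; column 2 has {A,B,D,E} → C.
Cell (r2,c1): row 2 has {A,D,E}; column 1 has {C} → B.
Cell (r2,c4): row 2 has {A,B,D,E}; column 4 has {D} → C.
Cell (r4,c1): row 4 has {A,C,D}; column 1 has {B,C} → E.
Cell (r4,c4): row 4 has {A,C,D,E}; column 4 has {C,D} → B.
Cell (r5,c1): row 5 has {B,C,D}; column 1 has {B,C,E} → A.
Cell (r5,c3): row 5 has {A,B,C,D}; column 3 has {C,D} → E.
Cell (r1,c4): row 1 has {C,D,E}; column 4 has {B,C,D} → A.
Cell (r3,c1): row 3 has {B,C}; column 1 has {A,B,C,E} → D.
Cell (r3,c3): row 3 has {B,C,D}; column 3 has {C,D,E} → A.
Cell (r3,c4): row 3 has {A,B,C,D}; column 4 has {A,B,C,D} → E.
Cell (r1,c3): row 1 has {A,C,D,E}; column 3 has {A,C,D,E} → B.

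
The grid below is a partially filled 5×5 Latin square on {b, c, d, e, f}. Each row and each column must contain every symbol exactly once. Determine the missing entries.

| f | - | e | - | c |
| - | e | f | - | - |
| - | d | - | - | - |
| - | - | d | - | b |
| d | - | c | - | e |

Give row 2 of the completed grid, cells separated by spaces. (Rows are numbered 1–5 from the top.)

b e f c d

(r1,c2) = b
(r1,c4) = d
(r2,c5) = d
(r3,c3) = b
(r3,c5) = f
(r5,c2) = f
(r5,c4) = b
(r2,c4) = c
(r3,c4) = e
(r4,c2) = c
(r4,c4) = f
(r2,c1) = b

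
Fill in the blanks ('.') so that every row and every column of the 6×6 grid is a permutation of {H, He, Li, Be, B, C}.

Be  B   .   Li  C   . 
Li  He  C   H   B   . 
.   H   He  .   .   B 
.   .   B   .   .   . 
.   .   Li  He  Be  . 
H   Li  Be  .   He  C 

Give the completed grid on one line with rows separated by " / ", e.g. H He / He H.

Be B H Li C He / Li He C H B Be / C H He Be Li B / He Be B C H Li / B C Li He Be H / H Li Be B He C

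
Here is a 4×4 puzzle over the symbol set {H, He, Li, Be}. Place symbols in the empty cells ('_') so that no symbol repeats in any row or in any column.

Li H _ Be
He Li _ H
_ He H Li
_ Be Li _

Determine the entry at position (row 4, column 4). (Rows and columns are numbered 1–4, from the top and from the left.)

He

row 1 has {H,Li,Be}; column 3 has {H,Li} — only He is left for (r1,c3).
row 2 has {H,He,Li}; column 3 has {H,He,Li} — only Be is left for (r2,c3).
row 3 has {H,He,Li}; column 1 has {He,Li} — only Be is left for (r3,c1).
row 4 has {Li,Be}; column 1 has {He,Li,Be} — only H is left for (r4,c1).
row 4 has {H,Li,Be}; column 4 has {H,Li,Be} — only He is left for (r4,c4).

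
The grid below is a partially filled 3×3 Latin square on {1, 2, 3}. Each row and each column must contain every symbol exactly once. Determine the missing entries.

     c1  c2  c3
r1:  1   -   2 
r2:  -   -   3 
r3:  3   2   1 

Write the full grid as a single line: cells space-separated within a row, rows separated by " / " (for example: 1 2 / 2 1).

1 3 2 / 2 1 3 / 3 2 1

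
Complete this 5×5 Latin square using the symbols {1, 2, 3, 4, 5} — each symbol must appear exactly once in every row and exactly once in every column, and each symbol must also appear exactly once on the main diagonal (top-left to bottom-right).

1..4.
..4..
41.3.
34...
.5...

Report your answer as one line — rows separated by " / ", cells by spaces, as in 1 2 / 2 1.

Cell (r5,c1): row 5 has {5}; column 1 has {1,3,4} → 2.
Cell (r5,c4): row 5 has {2,5}; column 4 has {3,4} → 1.
Cell (r2,c1): row 2 has {4}; column 1 has {1,2,3,4} → 5.
Cell (r2,c4): row 2 has {4,5}; column 4 has {1,3,4} → 2.
Cell (r4,c4): row 4 has {3,4}; column 4 has {1,2,3,4}; the diagonal has {1} → 5.
Cell (r5,c3): row 5 has {1,2,5}; column 3 has {4} → 3.
Cell (r5,c5): row 5 has {1,2,3,5}; column 5 is empty so far; the diagonal has {1,5} → 4.
Cell (r2,c2): row 2 has {2,4,5}; column 2 has {1,4,5}; the diagonal has {1,4,5} → 3.
Cell (r2,c5): row 2 has {2,3,4,5}; column 5 has {4} → 1.
Cell (r3,c3): row 3 has {1,3,4}; column 3 has {3,4}; the diagonal has {1,3,4,5} → 2.
Cell (r3,c5): row 3 has {1,2,3,4}; column 5 has {1,4} → 5.
Cell (r4,c3): row 4 has {3,4,5}; column 3 has {2,3,4} → 1.
Cell (r4,c5): row 4 has {1,3,4,5}; column 5 has {1,4,5} → 2.
Cell (r1,c2): row 1 has {1,4}; column 2 has {1,3,4,5} → 2.
Cell (r1,c3): row 1 has {1,2,4}; column 3 has {1,2,3,4} → 5.
Cell (r1,c5): row 1 has {1,2,4,5}; column 5 has {1,2,4,5} → 3.

1 2 5 4 3 / 5 3 4 2 1 / 4 1 2 3 5 / 3 4 1 5 2 / 2 5 3 1 4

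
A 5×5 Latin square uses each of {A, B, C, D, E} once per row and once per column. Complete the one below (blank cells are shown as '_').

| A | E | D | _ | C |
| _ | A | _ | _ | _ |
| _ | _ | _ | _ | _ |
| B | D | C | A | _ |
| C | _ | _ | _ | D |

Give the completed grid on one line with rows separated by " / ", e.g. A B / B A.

A E D B C / D A E C B / E C B D A / B D C A E / C B A E D

Cell (r1,c4): row 1 has {A,C,D,E}; column 4 has {A} → B.
Cell (r4,c5): row 4 has {A,B,C,D}; column 5 has {C,D} → E.
Cell (r5,c2): row 5 has {C,D}; column 2 has {A,D,E} → B.
Cell (r5,c4): row 5 has {B,C,D}; column 4 has {A,B} → E.
Cell (r2,c5): row 2 has {A}; column 5 has {C,D,E} → B.
Cell (r3,c2): row 3 is empty so far; column 2 has {A,B,D,E} → C.
Cell (r3,c4): row 3 has {C}; column 4 has {A,B,E} → D.
Cell (r3,c5): row 3 has {C,D}; column 5 has {B,C,D,E} → A.
Cell (r5,c3): row 5 has {B,C,D,E}; column 3 has {C,D} → A.
Cell (r2,c3): row 2 has {A,B}; column 3 has {A,C,D} → E.
Cell (r2,c4): row 2 has {A,B,E}; column 4 has {A,B,D,E} → C.
Cell (r3,c1): row 3 has {A,C,D}; column 1 has {A,B,C} → E.
Cell (r3,c3): row 3 has {A,C,D,E}; column 3 has {A,C,D,E} → B.
Cell (r2,c1): row 2 has {A,B,C,E}; column 1 has {A,B,C,E} → D.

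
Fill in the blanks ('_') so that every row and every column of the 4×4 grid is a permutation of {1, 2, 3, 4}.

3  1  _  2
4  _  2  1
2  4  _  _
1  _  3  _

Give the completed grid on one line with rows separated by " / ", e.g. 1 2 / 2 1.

3 1 4 2 / 4 3 2 1 / 2 4 1 3 / 1 2 3 4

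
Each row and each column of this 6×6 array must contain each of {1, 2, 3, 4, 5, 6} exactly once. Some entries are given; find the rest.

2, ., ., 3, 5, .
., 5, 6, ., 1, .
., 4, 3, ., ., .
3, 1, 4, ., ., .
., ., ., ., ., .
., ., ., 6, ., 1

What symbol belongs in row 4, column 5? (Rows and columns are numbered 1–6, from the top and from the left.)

6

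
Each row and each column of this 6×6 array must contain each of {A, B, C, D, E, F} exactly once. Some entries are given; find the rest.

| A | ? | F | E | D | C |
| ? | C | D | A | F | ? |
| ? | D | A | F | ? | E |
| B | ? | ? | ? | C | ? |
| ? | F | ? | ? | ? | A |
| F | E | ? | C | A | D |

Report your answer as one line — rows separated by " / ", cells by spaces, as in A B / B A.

A B F E D C / E C D A F B / C D A F B E / B A E D C F / D F C B E A / F E B C A D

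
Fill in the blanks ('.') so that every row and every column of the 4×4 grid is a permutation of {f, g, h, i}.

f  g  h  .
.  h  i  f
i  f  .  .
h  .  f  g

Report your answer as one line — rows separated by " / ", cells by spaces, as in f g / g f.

f g h i / g h i f / i f g h / h i f g

Cell (r1,c4): row 1 has {f,g,h}; column 4 has {f,g} → i.
Cell (r2,c1): row 2 has {f,h,i}; column 1 has {f,h,i} → g.
Cell (r3,c3): row 3 has {f,i}; column 3 has {f,h,i} → g.
Cell (r3,c4): row 3 has {f,g,i}; column 4 has {f,g,i} → h.
Cell (r4,c2): row 4 has {f,g,h}; column 2 has {f,g,h} → i.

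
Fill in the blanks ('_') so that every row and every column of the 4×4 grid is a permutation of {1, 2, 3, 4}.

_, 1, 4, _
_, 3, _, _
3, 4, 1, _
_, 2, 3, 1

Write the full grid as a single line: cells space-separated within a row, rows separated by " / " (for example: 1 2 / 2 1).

(r1,c1): row 1 has {1,4}; column 1 has {3}, so it must be 2.
(r1,c4): row 1 has {1,2,4}; column 4 has {1}, so it must be 3.
(r2,c3): row 2 has {3}; column 3 has {1,3,4}, so it must be 2.
(r2,c4): row 2 has {2,3}; column 4 has {1,3}, so it must be 4.
(r3,c4): row 3 has {1,3,4}; column 4 has {1,3,4}, so it must be 2.
(r4,c1): row 4 has {1,2,3}; column 1 has {2,3}, so it must be 4.
(r2,c1): row 2 has {2,3,4}; column 1 has {2,3,4}, so it must be 1.

2 1 4 3 / 1 3 2 4 / 3 4 1 2 / 4 2 3 1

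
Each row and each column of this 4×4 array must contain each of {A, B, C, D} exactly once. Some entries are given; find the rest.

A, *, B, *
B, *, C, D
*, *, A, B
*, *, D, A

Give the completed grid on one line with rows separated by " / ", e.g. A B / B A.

A D B C / B A C D / D C A B / C B D A

Cell (r1,c4): row 1 has {A,B}; column 4 has {A,B,D} → C.
Cell (r2,c2): row 2 has {B,C,D}; column 2 is empty so far → A.
Cell (r4,c1): row 4 has {A,D}; column 1 has {A,B} → C.
Cell (r4,c2): row 4 has {A,C,D}; column 2 has {A} → B.
Cell (r1,c2): row 1 has {A,B,C}; column 2 has {A,B} → D.
Cell (r3,c1): row 3 has {A,B}; column 1 has {A,B,C} → D.
Cell (r3,c2): row 3 has {A,B,D}; column 2 has {A,B,D} → C.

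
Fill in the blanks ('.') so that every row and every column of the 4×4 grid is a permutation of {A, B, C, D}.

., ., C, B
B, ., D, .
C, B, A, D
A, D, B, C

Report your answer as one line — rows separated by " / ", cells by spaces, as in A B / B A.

D A C B / B C D A / C B A D / A D B C

(r1,c1) = D
(r1,c2) = A
(r2,c2) = C
(r2,c4) = A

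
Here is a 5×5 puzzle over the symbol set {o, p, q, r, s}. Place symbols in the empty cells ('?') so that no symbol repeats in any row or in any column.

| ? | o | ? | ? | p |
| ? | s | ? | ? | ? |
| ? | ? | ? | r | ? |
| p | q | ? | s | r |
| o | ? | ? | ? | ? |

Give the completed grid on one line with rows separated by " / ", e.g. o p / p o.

s o r q p / r s p o q / q p s r o / p q o s r / o r q p s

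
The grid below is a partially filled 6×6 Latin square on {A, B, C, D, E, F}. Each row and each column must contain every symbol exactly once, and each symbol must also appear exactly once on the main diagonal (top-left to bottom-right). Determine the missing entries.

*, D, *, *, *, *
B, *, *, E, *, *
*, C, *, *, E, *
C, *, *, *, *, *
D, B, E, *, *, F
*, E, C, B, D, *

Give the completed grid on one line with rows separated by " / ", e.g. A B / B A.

E D A C F B / B F D E A C / A C B F E D / C A F D B E / D B E A C F / F E C B D A

Cell (r6,c6): row 6 has {B,C,D,E}; column 6 has {F}; the diagonal is empty so far → A.
Cell (r2,c2): row 2 has {B,E}; column 2 has {B,C,D,E}; the diagonal has {A} → F.
Cell (r4,c2): row 4 has {C}; column 2 has {B,C,D,E,F} → A.
Cell (r4,c4): row 4 has {A,C}; column 4 has {B,E}; the diagonal has {A,F} → D.
Cell (r5,c5): row 5 has {B,D,E,F}; column 5 has {D,E}; the diagonal has {A,D,F} → C.
Cell (r6,c1): row 6 has {A,B,C,D,E}; column 1 has {B,C,D} → F.
Cell (r1,c1): row 1 has {D}; column 1 has {B,C,D,F}; the diagonal has {A,C,D,F} → E.
Cell (r2,c5): row 2 has {B,E,F}; column 5 has {C,D,E} → A.
Cell (r3,c1): row 3 has {C,E}; column 1 has {B,C,D,E,F} → A.
Cell (r3,c3): row 3 has {A,C,E}; column 3 has {C,E}; the diagonal has {A,C,D,E,F} → B.
Cell (r3,c4): row 3 has {A,B,C,E}; column 4 has {B,D,E} → F.
Cell (r3,c6): row 3 has {A,B,C,E,F}; column 6 has {A,F} → D.
Cell (r4,c3): row 4 has {A,C,D}; column 3 has {B,C,E} → F.
Cell (r4,c5): row 4 has {A,C,D,F}; column 5 has {A,C,D,E} → B.
Cell (r4,c6): row 4 has {A,B,C,D,F}; column 6 has {A,D,F} → E.
Cell (r5,c4): row 5 has {B,C,D,E,F}; column 4 has {B,D,E,F} → A.
Cell (r1,c3): row 1 has {D,E}; column 3 has {B,C,E,F} → A.
Cell (r1,c4): row 1 has {A,D,E}; column 4 has {A,B,D,E,F} → C.
Cell (r1,c5): row 1 has {A,C,D,E}; column 5 has {A,B,C,D,E} → F.
Cell (r1,c6): row 1 has {A,C,D,E,F}; column 6 has {A,D,E,F} → B.
Cell (r2,c3): row 2 has {A,B,E,F}; column 3 has {A,B,C,E,F} → D.
Cell (r2,c6): row 2 has {A,B,D,E,F}; column 6 has {A,B,D,E,F} → C.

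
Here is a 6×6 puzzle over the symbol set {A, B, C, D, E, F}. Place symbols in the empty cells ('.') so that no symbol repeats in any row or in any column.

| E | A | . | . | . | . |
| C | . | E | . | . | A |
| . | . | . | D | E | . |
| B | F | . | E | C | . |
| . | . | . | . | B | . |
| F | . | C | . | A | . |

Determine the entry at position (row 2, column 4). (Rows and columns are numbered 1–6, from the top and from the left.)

F

At row 3, column 1: row 3 has {D,E}; column 1 has {B,C,E,F}; that leaves A.
At row 4, column 6: row 4 has {B,C,E,F}; column 6 has {A}; that leaves D.
At row 5, column 1: row 5 has {B}; column 1 has {A,B,C,E,F}; that leaves D.
At row 6, column 4: row 6 has {A,C,F}; column 4 has {D,E}; that leaves B.
At row 6, column 6: row 6 has {A,B,C,F}; column 6 has {A,D}; that leaves E.
At row 2, column 4: row 2 has {A,C,E}; column 4 has {B,D,E}; that leaves F.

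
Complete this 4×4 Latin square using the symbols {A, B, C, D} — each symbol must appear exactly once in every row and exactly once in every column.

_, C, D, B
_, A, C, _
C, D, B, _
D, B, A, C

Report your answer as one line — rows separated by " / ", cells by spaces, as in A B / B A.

At row 1, column 1: row 1 has {B,C,D}; column 1 has {C,D}; that leaves A.
At row 2, column 1: row 2 has {A,C}; column 1 has {A,C,D}; that leaves B.
At row 2, column 4: row 2 has {A,B,C}; column 4 has {B,C}; that leaves D.
At row 3, column 4: row 3 has {B,C,D}; column 4 has {B,C,D}; that leaves A.

A C D B / B A C D / C D B A / D B A C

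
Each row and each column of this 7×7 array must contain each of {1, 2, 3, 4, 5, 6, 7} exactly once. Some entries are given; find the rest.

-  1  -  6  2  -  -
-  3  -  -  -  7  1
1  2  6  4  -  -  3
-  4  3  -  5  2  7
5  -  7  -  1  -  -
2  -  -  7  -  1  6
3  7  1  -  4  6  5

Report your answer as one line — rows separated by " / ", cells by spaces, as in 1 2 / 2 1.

7 1 5 6 2 3 4 / 4 3 2 5 6 7 1 / 1 2 6 4 7 5 3 / 6 4 3 1 5 2 7 / 5 6 7 3 1 4 2 / 2 5 4 7 3 1 6 / 3 7 1 2 4 6 5

Cell (r1,c7): row 1 has {1,2,6}; column 7 has {1,3,5,6,7} → 4.
Cell (r2,c5): row 2 has {1,3,7}; column 5 has {1,2,4,5} → 6.
Cell (r3,c5): row 3 has {1,2,3,4,6}; column 5 has {1,2,4,5,6} → 7.
Cell (r3,c6): row 3 has {1,2,3,4,6,7}; column 6 has {1,2,6,7} → 5.
Cell (r4,c1): row 4 has {2,3,4,5,7}; column 1 has {1,2,3,5} → 6.
Cell (r4,c4): row 4 has {2,3,4,5,6,7}; column 4 has {4,6,7} → 1.
Cell (r5,c2): row 5 has {1,5,7}; column 2 has {1,2,3,4,7} → 6.
Cell (r5,c7): row 5 has {1,5,6,7}; column 7 has {1,3,4,5,6,7} → 2.
Cell (r6,c2): row 6 has {1,2,6,7}; column 2 has {1,2,3,4,6,7} → 5.
Cell (r6,c3): row 6 has {1,2,5,6,7}; column 3 has {1,3,6,7} → 4.
Cell (r6,c5): row 6 has {1,2,4,5,6,7}; column 5 has {1,2,4,5,6,7} → 3.
Cell (r7,c4): row 7 has {1,3,4,5,6,7}; column 4 has {1,4,6,7} → 2.
Cell (r1,c1): row 1 has {1,2,4,6}; column 1 has {1,2,3,5,6} → 7.
Cell (r1,c3): row 1 has {1,2,4,6,7}; column 3 has {1,3,4,6,7} → 5.
Cell (r1,c6): row 1 has {1,2,4,5,6,7}; column 6 has {1,2,5,6,7} → 3.
Cell (r2,c1): row 2 has {1,3,6,7}; column 1 has {1,2,3,5,6,7} → 4.
Cell (r2,c3): row 2 has {1,3,4,6,7}; column 3 has {1,3,4,5,6,7} → 2.
Cell (r2,c4): row 2 has {1,2,3,4,6,7}; column 4 has {1,2,4,6,7} → 5.
Cell (r5,c4): row 5 has {1,2,5,6,7}; column 4 has {1,2,4,5,6,7} → 3.
Cell (r5,c6): row 5 has {1,2,3,5,6,7}; column 6 has {1,2,3,5,6,7} → 4.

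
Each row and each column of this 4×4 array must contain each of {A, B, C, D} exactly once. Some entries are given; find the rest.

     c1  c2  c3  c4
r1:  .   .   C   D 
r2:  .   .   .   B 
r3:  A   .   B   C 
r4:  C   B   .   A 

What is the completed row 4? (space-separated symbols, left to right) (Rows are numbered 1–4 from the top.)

C B D A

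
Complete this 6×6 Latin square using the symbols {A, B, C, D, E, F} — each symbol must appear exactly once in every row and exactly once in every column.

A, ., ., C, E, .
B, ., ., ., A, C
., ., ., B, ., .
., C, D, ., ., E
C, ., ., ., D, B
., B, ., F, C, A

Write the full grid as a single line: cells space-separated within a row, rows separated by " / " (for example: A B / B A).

A D B C E F / B E F D A C / E A C B F D / F C D A B E / C F A E D B / D B E F C A

Cell (r3,c5): row 3 has {B}; column 5 has {A,C,D,E} → F.
Cell (r3,c6): row 3 has {B,F}; column 6 has {A,B,C,E} → D.
Cell (r4,c1): row 4 has {C,D,E}; column 1 has {A,B,C} → F.
Cell (r4,c4): row 4 has {C,D,E,F}; column 4 has {B,C,F} → A.
Cell (r4,c5): row 4 has {A,C,D,E,F}; column 5 has {A,C,D,E,F} → B.
Cell (r5,c4): row 5 has {B,C,D}; column 4 has {A,B,C,F} → E.
Cell (r6,c3): row 6 has {A,B,C,F}; column 3 has {D} → E.
Cell (r1,c6): row 1 has {A,C,E}; column 6 has {A,B,C,D,E} → F.
Cell (r2,c3): row 2 has {A,B,C}; column 3 has {D,E} → F.
Cell (r2,c4): row 2 has {A,B,C,F}; column 4 has {A,B,C,E,F} → D.
Cell (r3,c1): row 3 has {B,D,F}; column 1 has {A,B,C,F} → E.
Cell (r3,c2): row 3 has {B,D,E,F}; column 2 has {B,C} → A.
Cell (r3,c3): row 3 has {A,B,D,E,F}; column 3 has {D,E,F} → C.
Cell (r5,c2): row 5 has {B,C,D,E}; column 2 has {A,B,C} → F.
Cell (r5,c3): row 5 has {B,C,D,E,F}; column 3 has {C,D,E,F} → A.
Cell (r6,c1): row 6 has {A,B,C,E,F}; column 1 has {A,B,C,E,F} → D.
Cell (r1,c2): row 1 has {A,C,E,F}; column 2 has {A,B,C,F} → D.
Cell (r1,c3): row 1 has {A,C,D,E,F}; column 3 has {A,C,D,E,F} → B.
Cell (r2,c2): row 2 has {A,B,C,D,F}; column 2 has {A,B,C,D,F} → E.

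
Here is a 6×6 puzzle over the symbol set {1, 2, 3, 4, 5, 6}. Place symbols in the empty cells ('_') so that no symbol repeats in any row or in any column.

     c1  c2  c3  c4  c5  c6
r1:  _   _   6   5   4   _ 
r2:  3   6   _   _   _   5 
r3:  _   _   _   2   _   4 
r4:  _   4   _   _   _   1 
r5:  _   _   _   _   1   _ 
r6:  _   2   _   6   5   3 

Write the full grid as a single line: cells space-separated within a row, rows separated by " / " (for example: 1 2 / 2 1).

1 3 6 5 4 2 / 3 6 4 1 2 5 / 6 1 5 2 3 4 / 5 4 2 3 6 1 / 2 5 3 4 1 6 / 4 2 1 6 5 3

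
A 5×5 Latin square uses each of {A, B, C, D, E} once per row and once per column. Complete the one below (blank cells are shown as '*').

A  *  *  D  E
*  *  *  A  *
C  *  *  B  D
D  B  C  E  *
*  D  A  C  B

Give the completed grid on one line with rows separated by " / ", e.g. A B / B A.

Cell (r1,c2): row 1 has {A,D,E}; column 2 has {B,D} → C.
Cell (r1,c3): row 1 has {A,C,D,E}; column 3 has {A,C} → B.
Cell (r2,c2): row 2 has {A}; column 2 has {B,C,D} → E.
Cell (r2,c3): row 2 has {A,E}; column 3 has {A,B,C} → D.
Cell (r2,c5): row 2 has {A,D,E}; column 5 has {B,D,E} → C.
Cell (r3,c2): row 3 has {B,C,D}; column 2 has {B,C,D,E} → A.
Cell (r3,c3): row 3 has {A,B,C,D}; column 3 has {A,B,C,D} → E.
Cell (r4,c5): row 4 has {B,C,D,E}; column 5 has {B,C,D,E} → A.
Cell (r5,c1): row 5 has {A,B,C,D}; column 1 has {A,C,D} → E.
Cell (r2,c1): row 2 has {A,C,D,E}; column 1 has {A,C,D,E} → B.

A C B D E / B E D A C / C A E B D / D B C E A / E D A C B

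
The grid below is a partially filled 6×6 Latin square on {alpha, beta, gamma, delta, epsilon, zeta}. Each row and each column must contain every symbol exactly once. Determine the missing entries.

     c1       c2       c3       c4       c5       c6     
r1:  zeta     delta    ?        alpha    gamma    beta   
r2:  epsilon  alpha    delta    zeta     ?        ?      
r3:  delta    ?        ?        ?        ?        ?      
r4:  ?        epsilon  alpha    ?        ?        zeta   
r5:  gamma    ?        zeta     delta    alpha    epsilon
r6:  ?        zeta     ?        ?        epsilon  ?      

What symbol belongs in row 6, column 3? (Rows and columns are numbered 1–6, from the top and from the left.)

(r1,c3) = epsilon
(r2,c5) = beta
(r2,c6) = gamma
(r3,c5) = zeta
(r3,c6) = alpha
(r4,c1) = beta
(r4,c4) = gamma
(r4,c5) = delta
(r5,c2) = beta
(r6,c1) = alpha
(r6,c4) = beta
(r6,c6) = delta
(r3,c2) = gamma
(r3,c3) = beta
(r3,c4) = epsilon
(r6,c3) = gamma

gamma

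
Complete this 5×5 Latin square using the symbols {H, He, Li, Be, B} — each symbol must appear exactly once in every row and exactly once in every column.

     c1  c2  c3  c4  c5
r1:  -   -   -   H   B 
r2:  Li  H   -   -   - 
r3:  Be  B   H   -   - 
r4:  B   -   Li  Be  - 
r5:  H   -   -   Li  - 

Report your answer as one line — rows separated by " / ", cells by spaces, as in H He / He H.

He Li Be H B / Li H He B Be / Be B H He Li / B He Li Be H / H Be B Li He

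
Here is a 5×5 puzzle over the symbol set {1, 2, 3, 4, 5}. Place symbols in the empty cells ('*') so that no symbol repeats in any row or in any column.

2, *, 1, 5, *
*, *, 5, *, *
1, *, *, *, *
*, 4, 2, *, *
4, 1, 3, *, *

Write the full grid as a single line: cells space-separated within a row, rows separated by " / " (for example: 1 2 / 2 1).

(r1,c2) = 3
(r1,c5) = 4
(r2,c1) = 3
(r2,c2) = 2
(r2,c5) = 1
(r3,c2) = 5
(r3,c3) = 4
(r4,c1) = 5
(r4,c5) = 3
(r5,c4) = 2
(r5,c5) = 5
(r2,c4) = 4
(r3,c4) = 3
(r3,c5) = 2
(r4,c4) = 1

2 3 1 5 4 / 3 2 5 4 1 / 1 5 4 3 2 / 5 4 2 1 3 / 4 1 3 2 5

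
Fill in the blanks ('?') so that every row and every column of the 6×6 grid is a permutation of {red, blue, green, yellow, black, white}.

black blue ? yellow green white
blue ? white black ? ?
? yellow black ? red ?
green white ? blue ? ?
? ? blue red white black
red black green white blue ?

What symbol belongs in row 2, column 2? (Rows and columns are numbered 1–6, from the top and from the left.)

red

row 1 has {blue,green,yellow,black,white}; column 3 has {blue,green,black,white} — only red is left for (r1,c3).
row 2 has {blue,black,white}; column 5 has {red,blue,green,white} — only yellow is left for (r2,c5).
row 3 has {red,yellow,black}; column 1 has {red,blue,green,black} — only white is left for (r3,c1).
row 3 has {red,yellow,black,white}; column 4 has {red,blue,yellow,black,white} — only green is left for (r3,c4).
row 3 has {red,green,yellow,black,white}; column 6 has {black,white} — only blue is left for (r3,c6).
row 4 has {blue,green,white}; column 3 has {red,blue,green,black,white} — only yellow is left for (r4,c3).
row 4 has {blue,green,yellow,white}; column 5 has {red,blue,green,yellow,white} — only black is left for (r4,c5).
row 4 has {blue,green,yellow,black,white}; column 6 has {blue,black,white} — only red is left for (r4,c6).
row 5 has {red,blue,black,white}; column 1 has {red,blue,green,black,white} — only yellow is left for (r5,c1).
row 5 has {red,blue,yellow,black,white}; column 2 has {blue,yellow,black,white} — only green is left for (r5,c2).
row 6 has {red,blue,green,black,white}; column 6 has {red,blue,black,white} — only yellow is left for (r6,c6).
row 2 has {blue,yellow,black,white}; column 2 has {blue,green,yellow,black,white} — only red is left for (r2,c2).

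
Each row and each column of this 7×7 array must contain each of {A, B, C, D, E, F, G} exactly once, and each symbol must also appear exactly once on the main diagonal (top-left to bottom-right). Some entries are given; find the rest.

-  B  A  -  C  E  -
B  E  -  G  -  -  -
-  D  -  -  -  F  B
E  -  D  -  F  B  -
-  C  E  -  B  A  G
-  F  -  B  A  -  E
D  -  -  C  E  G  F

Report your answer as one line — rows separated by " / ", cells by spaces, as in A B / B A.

(r1,c1) = G
(r1,c7) = D
(r2,c5) = D
(r2,c6) = C
(r2,c7) = A
(r3,c3) = C
(r3,c5) = G
(r4,c4) = A
(r4,c7) = C
(r5,c1) = F
(r5,c4) = D
(r6,c1) = C
(r6,c3) = G
(r6,c6) = D
(r7,c2) = A
(r7,c3) = B
(r1,c4) = F
(r2,c3) = F
(r3,c1) = A
(r3,c4) = E
(r4,c2) = G

G B A F C E D / B E F G D C A / A D C E G F B / E G D A F B C / F C E D B A G / C F G B A D E / D A B C E G F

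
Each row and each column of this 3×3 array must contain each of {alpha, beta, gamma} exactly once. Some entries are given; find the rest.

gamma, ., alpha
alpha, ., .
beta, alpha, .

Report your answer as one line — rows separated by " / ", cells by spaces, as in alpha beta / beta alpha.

At row 1, column 2: row 1 has {alpha,gamma}; column 2 has {alpha}; that leaves beta.
At row 2, column 2: row 2 has {alpha}; column 2 has {alpha,beta}; that leaves gamma.
At row 2, column 3: row 2 has {alpha,gamma}; column 3 has {alpha}; that leaves beta.
At row 3, column 3: row 3 has {alpha,beta}; column 3 has {alpha,beta}; that leaves gamma.

gamma beta alpha / alpha gamma beta / beta alpha gamma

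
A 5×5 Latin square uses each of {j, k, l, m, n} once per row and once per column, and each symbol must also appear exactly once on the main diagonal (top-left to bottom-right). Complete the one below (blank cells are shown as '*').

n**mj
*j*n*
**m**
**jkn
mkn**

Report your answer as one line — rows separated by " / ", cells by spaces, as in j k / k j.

n l k m j / k j l n m / j n m l k / l m j k n / m k n j l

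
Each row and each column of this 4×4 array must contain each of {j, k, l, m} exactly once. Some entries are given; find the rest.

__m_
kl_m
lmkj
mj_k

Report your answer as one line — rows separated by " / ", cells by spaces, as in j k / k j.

j k m l / k l j m / l m k j / m j l k

row 1 has {m}; column 1 has {k,l,m} — only j is left for (r1,c1).
row 1 has {j,m}; column 2 has {j,l,m} — only k is left for (r1,c2).
row 1 has {j,k,m}; column 4 has {j,k,m} — only l is left for (r1,c4).
row 2 has {k,l,m}; column 3 has {k,m} — only j is left for (r2,c3).
row 4 has {j,k,m}; column 3 has {j,k,m} — only l is left for (r4,c3).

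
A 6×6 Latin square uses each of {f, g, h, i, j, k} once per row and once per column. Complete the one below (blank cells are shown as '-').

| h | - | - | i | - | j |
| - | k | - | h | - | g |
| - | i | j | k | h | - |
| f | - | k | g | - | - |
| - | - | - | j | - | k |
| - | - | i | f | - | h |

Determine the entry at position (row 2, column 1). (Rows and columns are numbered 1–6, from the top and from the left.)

(r2,c3): row 2 has {g,h,k}; column 3 has {i,j,k}, so it must be f.
(r3,c1): row 3 has {h,i,j,k}; column 1 has {f,h}, so it must be g.
(r3,c6): row 3 has {g,h,i,j,k}; column 6 has {g,h,j,k}, so it must be f.
(r4,c6): row 4 has {f,g,k}; column 6 has {f,g,h,j,k}, so it must be i.
(r5,c1): row 5 has {j,k}; column 1 has {f,g,h}, so it must be i.
(r1,c3): row 1 has {h,i,j}; column 3 has {f,i,j,k}, so it must be g.
(r2,c1): row 2 has {f,g,h,k}; column 1 has {f,g,h,i}, so it must be j.

j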